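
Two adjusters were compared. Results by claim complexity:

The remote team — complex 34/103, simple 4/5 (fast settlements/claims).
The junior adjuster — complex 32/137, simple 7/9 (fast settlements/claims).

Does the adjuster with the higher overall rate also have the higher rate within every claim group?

Yes

Complex: the remote team 34/103 = 33.0%, the junior adjuster 32/137 = 23.4% → the remote team
Simple: the remote team 4/5 = 80.0%, the junior adjuster 7/9 = 77.8% → the remote team
Overall: the remote team 38/108 = 35.2%, the junior adjuster 39/146 = 26.7% → the remote team
The remote team wins overall and in every claim group — no reversal.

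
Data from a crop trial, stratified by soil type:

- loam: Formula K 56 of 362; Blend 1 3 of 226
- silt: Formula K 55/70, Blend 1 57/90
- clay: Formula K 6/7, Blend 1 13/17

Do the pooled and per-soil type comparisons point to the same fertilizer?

Loam: Formula K 56/362 = 15.5%, Blend 1 3/226 = 1.3% → Formula K
Silt: Formula K 55/70 = 78.6%, Blend 1 57/90 = 63.3% → Formula K
Clay: Formula K 6/7 = 85.7%, Blend 1 13/17 = 76.5% → Formula K
Overall: Formula K 117/439 = 26.7%, Blend 1 73/333 = 21.9% → Formula K
Formula K wins overall and in every soil group — no reversal.

Yes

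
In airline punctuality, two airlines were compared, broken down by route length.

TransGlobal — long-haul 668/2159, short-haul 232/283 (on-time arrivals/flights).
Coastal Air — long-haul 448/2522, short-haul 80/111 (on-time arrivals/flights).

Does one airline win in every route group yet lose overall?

No

Long-haul: TransGlobal 668/2159 = 30.9%, Coastal Air 448/2522 = 17.8% → TransGlobal
Short-haul: TransGlobal 232/283 = 82.0%, Coastal Air 80/111 = 72.1% → TransGlobal
Overall: TransGlobal 900/2442 = 36.9%, Coastal Air 528/2633 = 20.1% → TransGlobal
TransGlobal wins overall and in every route group — no reversal.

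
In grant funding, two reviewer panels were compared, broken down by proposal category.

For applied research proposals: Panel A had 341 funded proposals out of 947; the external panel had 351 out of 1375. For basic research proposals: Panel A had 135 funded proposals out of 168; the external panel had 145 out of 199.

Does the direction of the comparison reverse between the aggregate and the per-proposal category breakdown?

No

Applied research: Panel A 341/947 = 36.0%, the external panel 351/1375 = 25.5% → Panel A
Basic research: Panel A 135/168 = 80.4%, the external panel 145/199 = 72.9% → Panel A
Overall: Panel A 476/1115 = 42.7%, the external panel 496/1574 = 31.5% → Panel A
Panel A wins overall and in every proposal group — no reversal.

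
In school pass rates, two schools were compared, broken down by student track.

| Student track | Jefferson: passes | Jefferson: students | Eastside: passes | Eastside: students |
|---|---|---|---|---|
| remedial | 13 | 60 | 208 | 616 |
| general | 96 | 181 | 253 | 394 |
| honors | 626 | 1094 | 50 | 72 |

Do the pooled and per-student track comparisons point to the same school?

No

Remedial: Jefferson 13/60 = 21.7%, Eastside 208/616 = 33.8% → Eastside
General: Jefferson 96/181 = 53.0%, Eastside 253/394 = 64.2% → Eastside
Honors: Jefferson 626/1094 = 57.2%, Eastside 50/72 = 69.4% → Eastside
Overall: Jefferson 735/1335 = 55.1%, Eastside 511/1082 = 47.2% → Jefferson
Eastside wins each student group but Jefferson wins overall — the comparison reverses. Eastside's students skew toward remedial, which has a lower base rate.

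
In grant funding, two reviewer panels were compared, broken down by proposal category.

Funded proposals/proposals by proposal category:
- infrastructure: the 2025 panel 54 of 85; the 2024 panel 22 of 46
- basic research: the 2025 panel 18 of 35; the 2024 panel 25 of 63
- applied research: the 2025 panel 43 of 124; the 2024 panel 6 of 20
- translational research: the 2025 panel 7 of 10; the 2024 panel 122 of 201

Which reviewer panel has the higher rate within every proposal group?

Infrastructure: the 2025 panel 54/85 = 63.5%, the 2024 panel 22/46 = 47.8% → the 2025 panel
Basic research: the 2025 panel 18/35 = 51.4%, the 2024 panel 25/63 = 39.7% → the 2025 panel
Applied research: the 2025 panel 43/124 = 34.7%, the 2024 panel 6/20 = 30.0% → the 2025 panel
Translational research: the 2025 panel 7/10 = 70.0%, the 2024 panel 122/201 = 60.7% → the 2025 panel
The 2025 panel has the higher rate in all 4 groups.

the 2025 panel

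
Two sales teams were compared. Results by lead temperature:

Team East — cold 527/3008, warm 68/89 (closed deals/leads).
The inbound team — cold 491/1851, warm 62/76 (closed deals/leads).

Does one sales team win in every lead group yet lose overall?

No

Cold: Team East 527/3008 = 17.5%, the inbound team 491/1851 = 26.5% → the inbound team
Warm: Team East 68/89 = 76.4%, the inbound team 62/76 = 81.6% → the inbound team
Overall: Team East 595/3097 = 19.2%, the inbound team 553/1927 = 28.7% → the inbound team
The inbound team wins overall and in every lead group — no reversal.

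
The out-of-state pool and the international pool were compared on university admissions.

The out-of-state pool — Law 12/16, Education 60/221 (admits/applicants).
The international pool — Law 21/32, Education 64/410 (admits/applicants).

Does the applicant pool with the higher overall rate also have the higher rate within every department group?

Law: the out-of-state pool 12/16 = 75.0%, the international pool 21/32 = 65.6% → the out-of-state pool
Education: the out-of-state pool 60/221 = 27.1%, the international pool 64/410 = 15.6% → the out-of-state pool
Overall: the out-of-state pool 72/237 = 30.4%, the international pool 85/442 = 19.2% → the out-of-state pool
The out-of-state pool wins overall and in every department group — no reversal.

Yes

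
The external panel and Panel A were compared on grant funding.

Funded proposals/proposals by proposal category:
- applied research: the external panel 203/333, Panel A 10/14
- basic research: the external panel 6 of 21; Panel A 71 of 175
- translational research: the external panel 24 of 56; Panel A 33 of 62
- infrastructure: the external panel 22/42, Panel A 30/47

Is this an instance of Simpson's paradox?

Applied research: the external panel 203/333 = 61.0%, Panel A 10/14 = 71.4% → Panel A
Basic research: the external panel 6/21 = 28.6%, Panel A 71/175 = 40.6% → Panel A
Translational research: the external panel 24/56 = 42.9%, Panel A 33/62 = 53.2% → Panel A
Infrastructure: the external panel 22/42 = 52.4%, Panel A 30/47 = 63.8% → Panel A
Overall: the external panel 255/452 = 56.4%, Panel A 144/298 = 48.3% → the external panel
Panel A wins each proposal group but the external panel wins overall — the comparison reverses. Panel A's proposals skew toward basic research, which has a lower base rate.

Yes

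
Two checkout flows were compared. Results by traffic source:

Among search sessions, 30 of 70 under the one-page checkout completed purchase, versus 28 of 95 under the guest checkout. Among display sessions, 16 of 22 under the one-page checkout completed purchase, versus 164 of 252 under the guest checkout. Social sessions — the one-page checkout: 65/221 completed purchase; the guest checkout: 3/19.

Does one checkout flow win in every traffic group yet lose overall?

Search: the one-page checkout 30/70 = 42.9%, the guest checkout 28/95 = 29.5% → the one-page checkout
Display: the one-page checkout 16/22 = 72.7%, the guest checkout 164/252 = 65.1% → the one-page checkout
Social: the one-page checkout 65/221 = 29.4%, the guest checkout 3/19 = 15.8% → the one-page checkout
Overall: the one-page checkout 111/313 = 35.5%, the guest checkout 195/366 = 53.3% → the guest checkout
The one-page checkout wins each traffic group but the guest checkout wins overall — the comparison reverses. The one-page checkout's sessions skew toward social, which has a lower base rate.

Yes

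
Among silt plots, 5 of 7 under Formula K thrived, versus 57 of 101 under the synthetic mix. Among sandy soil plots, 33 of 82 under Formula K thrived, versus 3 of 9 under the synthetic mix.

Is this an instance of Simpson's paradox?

Silt: Formula K 5/7 = 71.4%, the synthetic mix 57/101 = 56.4% → Formula K
Sandy soil: Formula K 33/82 = 40.2%, the synthetic mix 3/9 = 33.3% → Formula K
Overall: Formula K 38/89 = 42.7%, the synthetic mix 60/110 = 54.5% → the synthetic mix
Formula K wins each soil group but the synthetic mix wins overall — the comparison reverses. Formula K's plots skew toward sandy soil, which has a lower base rate.

Yes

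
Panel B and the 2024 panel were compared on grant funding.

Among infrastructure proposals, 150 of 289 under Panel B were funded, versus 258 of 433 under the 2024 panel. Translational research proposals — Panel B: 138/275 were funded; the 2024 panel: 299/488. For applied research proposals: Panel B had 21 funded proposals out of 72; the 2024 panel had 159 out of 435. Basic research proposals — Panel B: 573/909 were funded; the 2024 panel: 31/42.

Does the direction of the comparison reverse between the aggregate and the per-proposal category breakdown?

Infrastructure: Panel B 150/289 = 51.9%, the 2024 panel 258/433 = 59.6% → the 2024 panel
Translational research: Panel B 138/275 = 50.2%, the 2024 panel 299/488 = 61.3% → the 2024 panel
Applied research: Panel B 21/72 = 29.2%, the 2024 panel 159/435 = 36.6% → the 2024 panel
Basic research: Panel B 573/909 = 63.0%, the 2024 panel 31/42 = 73.8% → the 2024 panel
Overall: Panel B 882/1545 = 57.1%, the 2024 panel 747/1398 = 53.4% → Panel B
The 2024 panel wins each proposal group but Panel B wins overall — the comparison reverses. The 2024 panel's proposals skew toward applied research, which has a lower base rate.

Yes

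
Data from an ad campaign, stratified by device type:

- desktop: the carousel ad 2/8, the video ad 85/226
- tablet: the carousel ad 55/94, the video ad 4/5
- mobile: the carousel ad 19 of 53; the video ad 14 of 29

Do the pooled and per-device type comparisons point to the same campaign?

Desktop: the carousel ad 2/8 = 25.0%, the video ad 85/226 = 37.6% → the video ad
Tablet: the carousel ad 55/94 = 58.5%, the video ad 4/5 = 80.0% → the video ad
Mobile: the carousel ad 19/53 = 35.8%, the video ad 14/29 = 48.3% → the video ad
Overall: the carousel ad 76/155 = 49.0%, the video ad 103/260 = 39.6% → the carousel ad
The video ad wins each device group but the carousel ad wins overall — the comparison reverses. The video ad's impressions skew toward desktop, which has a lower base rate.

No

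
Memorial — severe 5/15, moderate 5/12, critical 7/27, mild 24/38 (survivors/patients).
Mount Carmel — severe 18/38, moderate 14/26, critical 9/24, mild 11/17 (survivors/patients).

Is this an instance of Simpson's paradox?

Severe: Memorial 5/15 = 33.3%, Mount Carmel 18/38 = 47.4% → Mount Carmel
Moderate: Memorial 5/12 = 41.7%, Mount Carmel 14/26 = 53.8% → Mount Carmel
Critical: Memorial 7/27 = 25.9%, Mount Carmel 9/24 = 37.5% → Mount Carmel
Mild: Memorial 24/38 = 63.2%, Mount Carmel 11/17 = 64.7% → Mount Carmel
Overall: Memorial 41/92 = 44.6%, Mount Carmel 52/105 = 49.5% → Mount Carmel
Mount Carmel wins overall and in every case group — no reversal.

No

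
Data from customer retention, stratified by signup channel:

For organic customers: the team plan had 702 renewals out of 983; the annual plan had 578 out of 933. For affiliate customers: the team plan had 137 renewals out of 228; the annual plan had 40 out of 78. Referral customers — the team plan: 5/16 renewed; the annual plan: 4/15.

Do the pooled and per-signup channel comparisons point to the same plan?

Yes

Organic: the team plan 702/983 = 71.4%, the annual plan 578/933 = 62.0% → the team plan
Affiliate: the team plan 137/228 = 60.1%, the annual plan 40/78 = 51.3% → the team plan
Referral: the team plan 5/16 = 31.2%, the annual plan 4/15 = 26.7% → the team plan
Overall: the team plan 844/1227 = 68.8%, the annual plan 622/1026 = 60.6% → the team plan
The team plan wins overall and in every signup group — no reversal.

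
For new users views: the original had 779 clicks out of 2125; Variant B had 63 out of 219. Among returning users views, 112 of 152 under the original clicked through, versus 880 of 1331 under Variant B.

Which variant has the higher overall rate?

New users: the original 779/2125 = 36.7%, Variant B 63/219 = 28.8% → the original
Returning users: the original 112/152 = 73.7%, Variant B 880/1331 = 66.1% → the original
Overall: the original 891/2277 = 39.1%, Variant B 943/1550 = 60.8% → Variant B
(The original wins every user group but Variant B wins overall — the original's views skew toward the low-rate new users group.)

Variant B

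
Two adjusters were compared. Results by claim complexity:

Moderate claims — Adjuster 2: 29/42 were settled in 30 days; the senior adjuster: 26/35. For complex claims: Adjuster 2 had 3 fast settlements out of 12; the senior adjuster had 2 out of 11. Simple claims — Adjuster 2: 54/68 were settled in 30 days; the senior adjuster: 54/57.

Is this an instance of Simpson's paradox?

Moderate: Adjuster 2 29/42 = 69.0%, the senior adjuster 26/35 = 74.3% → the senior adjuster
Complex: Adjuster 2 3/12 = 25.0%, the senior adjuster 2/11 = 18.2% → Adjuster 2
Simple: Adjuster 2 54/68 = 79.4%, the senior adjuster 54/57 = 94.7% → the senior adjuster
Overall: Adjuster 2 86/122 = 70.5%, the senior adjuster 82/103 = 79.6% → the senior adjuster
Neither sweeps: Adjuster 2 wins 1 of 3 groups, the senior adjuster wins 2. The senior adjuster wins overall but not every group — no Simpson reversal.

No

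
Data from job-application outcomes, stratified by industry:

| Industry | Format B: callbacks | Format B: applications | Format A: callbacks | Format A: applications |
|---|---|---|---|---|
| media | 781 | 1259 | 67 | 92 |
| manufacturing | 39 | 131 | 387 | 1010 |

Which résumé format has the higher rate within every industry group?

Media: Format B 781/1259 = 62.0%, Format A 67/92 = 72.8% → Format A
Manufacturing: Format B 39/131 = 29.8%, Format A 387/1010 = 38.3% → Format A
Format A has the higher rate in both groups.

Format A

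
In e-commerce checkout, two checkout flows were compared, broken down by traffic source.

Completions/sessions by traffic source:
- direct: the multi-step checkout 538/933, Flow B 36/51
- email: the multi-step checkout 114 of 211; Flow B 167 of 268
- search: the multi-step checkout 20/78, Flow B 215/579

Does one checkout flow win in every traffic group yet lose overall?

Yes

Direct: the multi-step checkout 538/933 = 57.7%, Flow B 36/51 = 70.6% → Flow B
Email: the multi-step checkout 114/211 = 54.0%, Flow B 167/268 = 62.3% → Flow B
Search: the multi-step checkout 20/78 = 25.6%, Flow B 215/579 = 37.1% → Flow B
Overall: the multi-step checkout 672/1222 = 55.0%, Flow B 418/898 = 46.5% → the multi-step checkout
Flow B wins each traffic group but the multi-step checkout wins overall — the comparison reverses. Flow B's sessions skew toward search, which has a lower base rate.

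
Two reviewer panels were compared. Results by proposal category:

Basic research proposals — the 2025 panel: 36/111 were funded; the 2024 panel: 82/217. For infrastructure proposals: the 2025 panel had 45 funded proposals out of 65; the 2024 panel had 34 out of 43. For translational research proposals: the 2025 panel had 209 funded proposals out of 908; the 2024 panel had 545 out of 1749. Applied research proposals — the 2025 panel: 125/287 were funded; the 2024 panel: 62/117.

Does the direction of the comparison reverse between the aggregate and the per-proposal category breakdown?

Basic research: the 2025 panel 36/111 = 32.4%, the 2024 panel 82/217 = 37.8% → the 2024 panel
Infrastructure: the 2025 panel 45/65 = 69.2%, the 2024 panel 34/43 = 79.1% → the 2024 panel
Translational research: the 2025 panel 209/908 = 23.0%, the 2024 panel 545/1749 = 31.2% → the 2024 panel
Applied research: the 2025 panel 125/287 = 43.6%, the 2024 panel 62/117 = 53.0% → the 2024 panel
Overall: the 2025 panel 415/1371 = 30.3%, the 2024 panel 723/2126 = 34.0% → the 2024 panel
The 2024 panel wins overall and in every proposal group — no reversal.

No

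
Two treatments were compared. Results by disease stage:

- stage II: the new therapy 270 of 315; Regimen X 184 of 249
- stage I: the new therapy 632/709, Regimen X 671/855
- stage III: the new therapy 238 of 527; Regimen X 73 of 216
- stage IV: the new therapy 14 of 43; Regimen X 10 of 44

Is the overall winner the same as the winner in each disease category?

Stage II: the new therapy 270/315 = 85.7%, Regimen X 184/249 = 73.9% → the new therapy
Stage I: the new therapy 632/709 = 89.1%, Regimen X 671/855 = 78.5% → the new therapy
Stage III: the new therapy 238/527 = 45.2%, Regimen X 73/216 = 33.8% → the new therapy
Stage IV: the new therapy 14/43 = 32.6%, Regimen X 10/44 = 22.7% → the new therapy
Overall: the new therapy 1154/1594 = 72.4%, Regimen X 938/1364 = 68.8% → the new therapy
The new therapy wins overall and in every disease group — no reversal.

Yes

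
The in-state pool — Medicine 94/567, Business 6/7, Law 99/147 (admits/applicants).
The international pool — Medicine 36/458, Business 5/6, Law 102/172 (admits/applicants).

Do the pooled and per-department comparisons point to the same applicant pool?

Medicine: the in-state pool 94/567 = 16.6%, the international pool 36/458 = 7.9% → the in-state pool
Business: the in-state pool 6/7 = 85.7%, the international pool 5/6 = 83.3% → the in-state pool
Law: the in-state pool 99/147 = 67.3%, the international pool 102/172 = 59.3% → the in-state pool
Overall: the in-state pool 199/721 = 27.6%, the international pool 143/636 = 22.5% → the in-state pool
The in-state pool wins overall and in every department group — no reversal.

Yes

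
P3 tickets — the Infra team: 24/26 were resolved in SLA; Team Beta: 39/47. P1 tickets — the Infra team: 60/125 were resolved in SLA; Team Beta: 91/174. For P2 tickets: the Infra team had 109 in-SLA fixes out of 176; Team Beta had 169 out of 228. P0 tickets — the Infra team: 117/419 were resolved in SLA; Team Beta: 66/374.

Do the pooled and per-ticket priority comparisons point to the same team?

P3: the Infra team 24/26 = 92.3%, Team Beta 39/47 = 83.0% → the Infra team
P1: the Infra team 60/125 = 48.0%, Team Beta 91/174 = 52.3% → Team Beta
P2: the Infra team 109/176 = 61.9%, Team Beta 169/228 = 74.1% → Team Beta
P0: the Infra team 117/419 = 27.9%, Team Beta 66/374 = 17.6% → the Infra team
Overall: the Infra team 310/746 = 41.6%, Team Beta 365/823 = 44.3% → Team Beta
Neither sweeps: the Infra team wins 2 of 4 groups, Team Beta wins 2. Team Beta wins overall but not every group — no Simpson reversal.

No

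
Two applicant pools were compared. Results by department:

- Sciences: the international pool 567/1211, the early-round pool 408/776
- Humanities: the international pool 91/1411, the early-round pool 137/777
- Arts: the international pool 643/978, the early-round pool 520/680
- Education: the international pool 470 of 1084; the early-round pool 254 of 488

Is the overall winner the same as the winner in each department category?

Sciences: the international pool 567/1211 = 46.8%, the early-round pool 408/776 = 52.6% → the early-round pool
Humanities: the international pool 91/1411 = 6.4%, the early-round pool 137/777 = 17.6% → the early-round pool
Arts: the international pool 643/978 = 65.7%, the early-round pool 520/680 = 76.5% → the early-round pool
Education: the international pool 470/1084 = 43.4%, the early-round pool 254/488 = 52.0% → the early-round pool
Overall: the international pool 1771/4684 = 37.8%, the early-round pool 1319/2721 = 48.5% → the early-round pool
The early-round pool wins overall and in every department group — no reversal.

Yes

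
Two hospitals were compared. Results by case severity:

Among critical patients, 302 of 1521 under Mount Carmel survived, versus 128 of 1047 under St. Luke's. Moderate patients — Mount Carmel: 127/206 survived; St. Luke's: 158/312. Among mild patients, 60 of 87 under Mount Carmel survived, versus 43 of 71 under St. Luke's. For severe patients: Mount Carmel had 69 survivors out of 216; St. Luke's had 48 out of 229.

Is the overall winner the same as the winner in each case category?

Yes

Critical: Mount Carmel 302/1521 = 19.9%, St. Luke's 128/1047 = 12.2% → Mount Carmel
Moderate: Mount Carmel 127/206 = 61.7%, St. Luke's 158/312 = 50.6% → Mount Carmel
Mild: Mount Carmel 60/87 = 69.0%, St. Luke's 43/71 = 60.6% → Mount Carmel
Severe: Mount Carmel 69/216 = 31.9%, St. Luke's 48/229 = 21.0% → Mount Carmel
Overall: Mount Carmel 558/2030 = 27.5%, St. Luke's 377/1659 = 22.7% → Mount Carmel
Mount Carmel wins overall and in every case group — no reversal.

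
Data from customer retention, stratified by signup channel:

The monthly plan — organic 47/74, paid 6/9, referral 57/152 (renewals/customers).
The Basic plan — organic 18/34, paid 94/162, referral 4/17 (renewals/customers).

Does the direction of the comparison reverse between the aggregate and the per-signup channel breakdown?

Organic: the monthly plan 47/74 = 63.5%, the Basic plan 18/34 = 52.9% → the monthly plan
Paid: the monthly plan 6/9 = 66.7%, the Basic plan 94/162 = 58.0% → the monthly plan
Referral: the monthly plan 57/152 = 37.5%, the Basic plan 4/17 = 23.5% → the monthly plan
Overall: the monthly plan 110/235 = 46.8%, the Basic plan 116/213 = 54.5% → the Basic plan
The monthly plan wins each signup group but the Basic plan wins overall — the comparison reverses. The monthly plan's customers skew toward referral, which has a lower base rate.

Yes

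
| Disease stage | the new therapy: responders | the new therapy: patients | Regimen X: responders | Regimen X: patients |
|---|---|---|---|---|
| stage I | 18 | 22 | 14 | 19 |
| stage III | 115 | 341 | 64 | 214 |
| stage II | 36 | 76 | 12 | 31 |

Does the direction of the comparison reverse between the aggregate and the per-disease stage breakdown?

No

Stage I: the new therapy 18/22 = 81.8%, Regimen X 14/19 = 73.7% → the new therapy
Stage III: the new therapy 115/341 = 33.7%, Regimen X 64/214 = 29.9% → the new therapy
Stage II: the new therapy 36/76 = 47.4%, Regimen X 12/31 = 38.7% → the new therapy
Overall: the new therapy 169/439 = 38.5%, Regimen X 90/264 = 34.1% → the new therapy
The new therapy wins overall and in every disease group — no reversal.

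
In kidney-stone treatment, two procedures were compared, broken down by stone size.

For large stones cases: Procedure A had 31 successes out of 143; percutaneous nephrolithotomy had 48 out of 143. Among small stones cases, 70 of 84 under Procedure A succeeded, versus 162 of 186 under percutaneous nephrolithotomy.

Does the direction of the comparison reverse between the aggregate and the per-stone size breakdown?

Large stones: Procedure A 31/143 = 21.7%, percutaneous nephrolithotomy 48/143 = 33.6% → percutaneous nephrolithotomy
Small stones: Procedure A 70/84 = 83.3%, percutaneous nephrolithotomy 162/186 = 87.1% → percutaneous nephrolithotomy
Overall: Procedure A 101/227 = 44.5%, percutaneous nephrolithotomy 210/329 = 63.8% → percutaneous nephrolithotomy
Percutaneous nephrolithotomy wins overall and in every stone group — no reversal.

No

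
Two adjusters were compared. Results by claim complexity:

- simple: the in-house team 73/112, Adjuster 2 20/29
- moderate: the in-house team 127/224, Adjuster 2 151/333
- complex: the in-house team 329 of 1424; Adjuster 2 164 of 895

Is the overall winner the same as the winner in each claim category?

No

Simple: the in-house team 73/112 = 65.2%, Adjuster 2 20/29 = 69.0% → Adjuster 2
Moderate: the in-house team 127/224 = 56.7%, Adjuster 2 151/333 = 45.3% → the in-house team
Complex: the in-house team 329/1424 = 23.1%, Adjuster 2 164/895 = 18.3% → the in-house team
Overall: the in-house team 529/1760 = 30.1%, Adjuster 2 335/1257 = 26.7% → the in-house team
Neither sweeps: the in-house team wins 2 of 3 groups, Adjuster 2 wins 1. The in-house team wins overall but not every group — no Simpson reversal.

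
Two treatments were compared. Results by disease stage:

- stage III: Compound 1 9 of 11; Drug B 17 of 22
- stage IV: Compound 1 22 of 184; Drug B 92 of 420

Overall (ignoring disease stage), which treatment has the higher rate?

Stage III: Compound 1 9/11 = 81.8%, Drug B 17/22 = 77.3% → Compound 1
Stage IV: Compound 1 22/184 = 12.0%, Drug B 92/420 = 21.9% → Drug B
Overall: Compound 1 31/195 = 15.9%, Drug B 109/442 = 24.7% → Drug B
(Neither sweeps every disease group, but Drug B has the higher pooled rate.)

Drug B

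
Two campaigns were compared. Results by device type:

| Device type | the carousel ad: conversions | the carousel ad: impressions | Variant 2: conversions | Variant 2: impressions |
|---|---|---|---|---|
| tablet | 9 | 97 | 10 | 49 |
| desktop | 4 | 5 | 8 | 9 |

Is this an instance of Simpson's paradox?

Tablet: the carousel ad 9/97 = 9.3%, Variant 2 10/49 = 20.4% → Variant 2
Desktop: the carousel ad 4/5 = 80.0%, Variant 2 8/9 = 88.9% → Variant 2
Overall: the carousel ad 13/102 = 12.7%, Variant 2 18/58 = 31.0% → Variant 2
Variant 2 wins overall and in every device group — no reversal.

No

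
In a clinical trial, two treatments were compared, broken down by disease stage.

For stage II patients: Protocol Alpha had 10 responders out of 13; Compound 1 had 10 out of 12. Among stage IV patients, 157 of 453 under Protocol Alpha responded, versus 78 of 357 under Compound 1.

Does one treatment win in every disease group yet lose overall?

No

Stage II: Protocol Alpha 10/13 = 76.9%, Compound 1 10/12 = 83.3% → Compound 1
Stage IV: Protocol Alpha 157/453 = 34.7%, Compound 1 78/357 = 21.8% → Protocol Alpha
Overall: Protocol Alpha 167/466 = 35.8%, Compound 1 88/369 = 23.8% → Protocol Alpha
Neither sweeps: Protocol Alpha wins 1 of 2 groups, Compound 1 wins 1. Protocol Alpha wins overall but not every group — no Simpson reversal.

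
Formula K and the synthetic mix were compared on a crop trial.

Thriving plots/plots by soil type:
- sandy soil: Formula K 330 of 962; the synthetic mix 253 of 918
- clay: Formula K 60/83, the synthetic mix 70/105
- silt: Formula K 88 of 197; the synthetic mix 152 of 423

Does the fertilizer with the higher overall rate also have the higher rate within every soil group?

Sandy soil: Formula K 330/962 = 34.3%, the synthetic mix 253/918 = 27.6% → Formula K
Clay: Formula K 60/83 = 72.3%, the synthetic mix 70/105 = 66.7% → Formula K
Silt: Formula K 88/197 = 44.7%, the synthetic mix 152/423 = 35.9% → Formula K
Overall: Formula K 478/1242 = 38.5%, the synthetic mix 475/1446 = 32.8% → Formula K
Formula K wins overall and in every soil group — no reversal.

Yes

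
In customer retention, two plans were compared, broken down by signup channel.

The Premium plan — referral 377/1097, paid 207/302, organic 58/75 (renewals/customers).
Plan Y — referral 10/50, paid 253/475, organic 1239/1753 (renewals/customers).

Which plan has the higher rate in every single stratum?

the Premium plan

Referral: the Premium plan 377/1097 = 34.4%, Plan Y 10/50 = 20.0% → the Premium plan
Paid: the Premium plan 207/302 = 68.5%, Plan Y 253/475 = 53.3% → the Premium plan
Organic: the Premium plan 58/75 = 77.3%, Plan Y 1239/1753 = 70.7% → the Premium plan
The Premium plan has the higher rate in all 3 groups.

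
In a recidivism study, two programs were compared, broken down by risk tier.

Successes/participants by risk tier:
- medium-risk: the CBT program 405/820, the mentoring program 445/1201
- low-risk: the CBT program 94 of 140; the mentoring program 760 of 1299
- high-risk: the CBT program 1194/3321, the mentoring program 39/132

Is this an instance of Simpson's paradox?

Medium-risk: the CBT program 405/820 = 49.4%, the mentoring program 445/1201 = 37.1% → the CBT program
Low-risk: the CBT program 94/140 = 67.1%, the mentoring program 760/1299 = 58.5% → the CBT program
High-risk: the CBT program 1194/3321 = 36.0%, the mentoring program 39/132 = 29.5% → the CBT program
Overall: the CBT program 1693/4281 = 39.5%, the mentoring program 1244/2632 = 47.3% → the mentoring program
The CBT program wins each risk group but the mentoring program wins overall — the comparison reverses. The CBT program's participants skew toward high-risk, which has a lower base rate.

Yes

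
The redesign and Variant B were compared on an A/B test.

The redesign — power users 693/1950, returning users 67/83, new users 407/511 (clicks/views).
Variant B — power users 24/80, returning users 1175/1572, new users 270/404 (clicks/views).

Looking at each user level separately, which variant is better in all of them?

the redesign

Power users: the redesign 693/1950 = 35.5%, Variant B 24/80 = 30.0% → the redesign
Returning users: the redesign 67/83 = 80.7%, Variant B 1175/1572 = 74.7% → the redesign
New users: the redesign 407/511 = 79.6%, Variant B 270/404 = 66.8% → the redesign
The redesign has the higher rate in all 3 groups.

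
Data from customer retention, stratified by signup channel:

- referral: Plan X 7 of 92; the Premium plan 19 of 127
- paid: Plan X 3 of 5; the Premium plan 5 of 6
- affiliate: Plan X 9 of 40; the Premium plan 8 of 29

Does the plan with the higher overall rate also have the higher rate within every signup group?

Yes

Referral: Plan X 7/92 = 7.6%, the Premium plan 19/127 = 15.0% → the Premium plan
Paid: Plan X 3/5 = 60.0%, the Premium plan 5/6 = 83.3% → the Premium plan
Affiliate: Plan X 9/40 = 22.5%, the Premium plan 8/29 = 27.6% → the Premium plan
Overall: Plan X 19/137 = 13.9%, the Premium plan 32/162 = 19.8% → the Premium plan
The Premium plan wins overall and in every signup group — no reversal.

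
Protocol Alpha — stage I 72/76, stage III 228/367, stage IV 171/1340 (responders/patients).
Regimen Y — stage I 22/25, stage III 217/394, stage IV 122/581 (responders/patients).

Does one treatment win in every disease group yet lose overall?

No

Stage I: Protocol Alpha 72/76 = 94.7%, Regimen Y 22/25 = 88.0% → Protocol Alpha
Stage III: Protocol Alpha 228/367 = 62.1%, Regimen Y 217/394 = 55.1% → Protocol Alpha
Stage IV: Protocol Alpha 171/1340 = 12.8%, Regimen Y 122/581 = 21.0% → Regimen Y
Overall: Protocol Alpha 471/1783 = 26.4%, Regimen Y 361/1000 = 36.1% → Regimen Y
Neither sweeps: Protocol Alpha wins 2 of 3 groups, Regimen Y wins 1. Regimen Y wins overall but not every group — no Simpson reversal.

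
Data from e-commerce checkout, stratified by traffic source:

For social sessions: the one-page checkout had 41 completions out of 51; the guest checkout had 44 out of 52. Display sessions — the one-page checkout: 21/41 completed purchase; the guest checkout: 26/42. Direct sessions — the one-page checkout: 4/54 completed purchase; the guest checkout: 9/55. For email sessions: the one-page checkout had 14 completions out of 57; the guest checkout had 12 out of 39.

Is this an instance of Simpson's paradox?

No

Social: the one-page checkout 41/51 = 80.4%, the guest checkout 44/52 = 84.6% → the guest checkout
Display: the one-page checkout 21/41 = 51.2%, the guest checkout 26/42 = 61.9% → the guest checkout
Direct: the one-page checkout 4/54 = 7.4%, the guest checkout 9/55 = 16.4% → the guest checkout
Email: the one-page checkout 14/57 = 24.6%, the guest checkout 12/39 = 30.8% → the guest checkout
Overall: the one-page checkout 80/203 = 39.4%, the guest checkout 91/188 = 48.4% → the guest checkout
The guest checkout wins overall and in every traffic group — no reversal.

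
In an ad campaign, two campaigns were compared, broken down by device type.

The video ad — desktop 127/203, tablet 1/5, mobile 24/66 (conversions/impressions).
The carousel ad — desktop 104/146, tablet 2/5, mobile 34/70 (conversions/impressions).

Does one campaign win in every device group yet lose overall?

Desktop: the video ad 127/203 = 62.6%, the carousel ad 104/146 = 71.2% → the carousel ad
Tablet: the video ad 1/5 = 20.0%, the carousel ad 2/5 = 40.0% → the carousel ad
Mobile: the video ad 24/66 = 36.4%, the carousel ad 34/70 = 48.6% → the carousel ad
Overall: the video ad 152/274 = 55.5%, the carousel ad 140/221 = 63.3% → the carousel ad
The carousel ad wins overall and in every device group — no reversal.

No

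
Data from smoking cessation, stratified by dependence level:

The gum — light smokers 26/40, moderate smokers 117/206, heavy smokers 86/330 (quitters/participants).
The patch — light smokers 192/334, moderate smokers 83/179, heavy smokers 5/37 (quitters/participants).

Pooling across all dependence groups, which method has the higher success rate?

the patch

Light smokers: the gum 26/40 = 65.0%, the patch 192/334 = 57.5% → the gum
Moderate smokers: the gum 117/206 = 56.8%, the patch 83/179 = 46.4% → the gum
Heavy smokers: the gum 86/330 = 26.1%, the patch 5/37 = 13.5% → the gum
Overall: the gum 229/576 = 39.8%, the patch 280/550 = 50.9% → the patch
(The gum wins every dependence group but the patch wins overall — the gum's participants skew toward the low-rate heavy smokers group.)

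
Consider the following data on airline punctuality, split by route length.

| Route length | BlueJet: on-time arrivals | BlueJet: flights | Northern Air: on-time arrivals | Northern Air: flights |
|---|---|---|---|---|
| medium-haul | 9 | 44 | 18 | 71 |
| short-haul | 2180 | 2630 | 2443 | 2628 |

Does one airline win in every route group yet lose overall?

No

Medium-haul: BlueJet 9/44 = 20.5%, Northern Air 18/71 = 25.4% → Northern Air
Short-haul: BlueJet 2180/2630 = 82.9%, Northern Air 2443/2628 = 93.0% → Northern Air
Overall: BlueJet 2189/2674 = 81.9%, Northern Air 2461/2699 = 91.2% → Northern Air
Northern Air wins overall and in every route group — no reversal.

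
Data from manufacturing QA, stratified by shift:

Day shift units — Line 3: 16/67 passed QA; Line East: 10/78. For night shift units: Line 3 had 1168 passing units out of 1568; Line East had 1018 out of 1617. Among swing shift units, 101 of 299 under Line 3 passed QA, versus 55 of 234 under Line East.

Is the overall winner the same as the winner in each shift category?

Day shift: Line 3 16/67 = 23.9%, Line East 10/78 = 12.8% → Line 3
Night shift: Line 3 1168/1568 = 74.5%, Line East 1018/1617 = 63.0% → Line 3
Swing shift: Line 3 101/299 = 33.8%, Line East 55/234 = 23.5% → Line 3
Overall: Line 3 1285/1934 = 66.4%, Line East 1083/1929 = 56.1% → Line 3
Line 3 wins overall and in every shift group — no reversal.

Yes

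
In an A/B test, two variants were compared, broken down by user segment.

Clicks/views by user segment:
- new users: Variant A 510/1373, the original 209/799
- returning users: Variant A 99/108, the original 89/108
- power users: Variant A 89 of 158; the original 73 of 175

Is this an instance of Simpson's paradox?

No

New users: Variant A 510/1373 = 37.1%, the original 209/799 = 26.2% → Variant A
Returning users: Variant A 99/108 = 91.7%, the original 89/108 = 82.4% → Variant A
Power users: Variant A 89/158 = 56.3%, the original 73/175 = 41.7% → Variant A
Overall: Variant A 698/1639 = 42.6%, the original 371/1082 = 34.3% → Variant A
Variant A wins overall and in every user group — no reversal.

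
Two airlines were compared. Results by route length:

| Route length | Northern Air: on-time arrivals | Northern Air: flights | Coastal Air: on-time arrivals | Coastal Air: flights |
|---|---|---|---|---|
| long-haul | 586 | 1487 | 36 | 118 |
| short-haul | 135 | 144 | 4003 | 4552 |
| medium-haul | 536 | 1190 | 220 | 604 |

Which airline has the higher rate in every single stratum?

Northern Air

Long-haul: Northern Air 586/1487 = 39.4%, Coastal Air 36/118 = 30.5% → Northern Air
Short-haul: Northern Air 135/144 = 93.8%, Coastal Air 4003/4552 = 87.9% → Northern Air
Medium-haul: Northern Air 536/1190 = 45.0%, Coastal Air 220/604 = 36.4% → Northern Air
Northern Air has the higher rate in all 3 groups.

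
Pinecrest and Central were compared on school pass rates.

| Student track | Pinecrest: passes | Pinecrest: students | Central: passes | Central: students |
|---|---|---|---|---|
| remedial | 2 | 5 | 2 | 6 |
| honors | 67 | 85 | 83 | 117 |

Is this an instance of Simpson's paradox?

Remedial: Pinecrest 2/5 = 40.0%, Central 2/6 = 33.3% → Pinecrest
Honors: Pinecrest 67/85 = 78.8%, Central 83/117 = 70.9% → Pinecrest
Overall: Pinecrest 69/90 = 76.7%, Central 85/123 = 69.1% → Pinecrest
Pinecrest wins overall and in every student group — no reversal.

No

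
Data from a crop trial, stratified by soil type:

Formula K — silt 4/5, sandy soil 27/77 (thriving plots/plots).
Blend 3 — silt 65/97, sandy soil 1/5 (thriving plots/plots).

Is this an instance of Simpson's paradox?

Yes

Silt: Formula K 4/5 = 80.0%, Blend 3 65/97 = 67.0% → Formula K
Sandy soil: Formula K 27/77 = 35.1%, Blend 3 1/5 = 20.0% → Formula K
Overall: Formula K 31/82 = 37.8%, Blend 3 66/102 = 64.7% → Blend 3
Formula K wins each soil group but Blend 3 wins overall — the comparison reverses. Formula K's plots skew toward sandy soil, which has a lower base rate.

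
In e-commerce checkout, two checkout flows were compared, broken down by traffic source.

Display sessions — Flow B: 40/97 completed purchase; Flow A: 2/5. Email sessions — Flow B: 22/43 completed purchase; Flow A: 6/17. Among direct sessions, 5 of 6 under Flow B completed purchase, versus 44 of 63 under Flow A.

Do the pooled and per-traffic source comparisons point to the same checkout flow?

Display: Flow B 40/97 = 41.2%, Flow A 2/5 = 40.0% → Flow B
Email: Flow B 22/43 = 51.2%, Flow A 6/17 = 35.3% → Flow B
Direct: Flow B 5/6 = 83.3%, Flow A 44/63 = 69.8% → Flow B
Overall: Flow B 67/146 = 45.9%, Flow A 52/85 = 61.2% → Flow A
Flow B wins each traffic group but Flow A wins overall — the comparison reverses. Flow B's sessions skew toward display, which has a lower base rate.

No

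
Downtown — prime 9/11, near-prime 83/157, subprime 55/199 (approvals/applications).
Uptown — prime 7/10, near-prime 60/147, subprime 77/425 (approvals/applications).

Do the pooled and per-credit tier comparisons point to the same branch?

Yes

Prime: Downtown 9/11 = 81.8%, Uptown 7/10 = 70.0% → Downtown
Near-prime: Downtown 83/157 = 52.9%, Uptown 60/147 = 40.8% → Downtown
Subprime: Downtown 55/199 = 27.6%, Uptown 77/425 = 18.1% → Downtown
Overall: Downtown 147/367 = 40.1%, Uptown 144/582 = 24.7% → Downtown
Downtown wins overall and in every credit group — no reversal.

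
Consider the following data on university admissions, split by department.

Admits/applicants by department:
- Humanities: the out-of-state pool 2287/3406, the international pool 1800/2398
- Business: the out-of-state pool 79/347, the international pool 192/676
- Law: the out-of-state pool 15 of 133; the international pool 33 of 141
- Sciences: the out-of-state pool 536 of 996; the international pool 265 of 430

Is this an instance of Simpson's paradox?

Humanities: the out-of-state pool 2287/3406 = 67.1%, the international pool 1800/2398 = 75.1% → the international pool
Business: the out-of-state pool 79/347 = 22.8%, the international pool 192/676 = 28.4% → the international pool
Law: the out-of-state pool 15/133 = 11.3%, the international pool 33/141 = 23.4% → the international pool
Sciences: the out-of-state pool 536/996 = 53.8%, the international pool 265/430 = 61.6% → the international pool
Overall: the out-of-state pool 2917/4882 = 59.8%, the international pool 2290/3645 = 62.8% → the international pool
The international pool wins overall and in every department group — no reversal.

No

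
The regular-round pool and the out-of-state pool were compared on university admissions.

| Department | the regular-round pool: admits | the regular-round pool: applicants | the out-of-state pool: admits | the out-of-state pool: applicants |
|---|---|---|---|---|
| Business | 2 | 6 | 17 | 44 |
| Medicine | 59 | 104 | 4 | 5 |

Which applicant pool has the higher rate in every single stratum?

Business: the regular-round pool 2/6 = 33.3%, the out-of-state pool 17/44 = 38.6% → the out-of-state pool
Medicine: the regular-round pool 59/104 = 56.7%, the out-of-state pool 4/5 = 80.0% → the out-of-state pool
The out-of-state pool has the higher rate in both groups.

the out-of-state pool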